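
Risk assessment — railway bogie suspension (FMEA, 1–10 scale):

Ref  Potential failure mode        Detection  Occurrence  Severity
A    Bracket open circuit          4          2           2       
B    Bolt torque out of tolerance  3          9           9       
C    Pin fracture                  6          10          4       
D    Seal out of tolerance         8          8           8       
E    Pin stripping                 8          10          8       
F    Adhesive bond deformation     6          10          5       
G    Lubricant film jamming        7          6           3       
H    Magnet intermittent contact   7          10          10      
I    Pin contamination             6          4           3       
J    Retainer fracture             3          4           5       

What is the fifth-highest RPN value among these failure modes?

RPN = Severity × Occurrence × Detection:
  A: 2 × 2 × 4 = 16
  B: 9 × 9 × 3 = 243
  C: 4 × 10 × 6 = 240
  D: 8 × 8 × 8 = 512
  E: 8 × 10 × 8 = 640
  F: 5 × 10 × 6 = 300
  G: 3 × 6 × 7 = 126
  H: 10 × 10 × 7 = 700
  I: 3 × 4 × 6 = 72
  J: 5 × 4 × 3 = 60
Sorted descending: 700, 640, 512, 300, 243, 240, 126, 72, 60, 16.
The fifth-highest RPN is 243 (B).

243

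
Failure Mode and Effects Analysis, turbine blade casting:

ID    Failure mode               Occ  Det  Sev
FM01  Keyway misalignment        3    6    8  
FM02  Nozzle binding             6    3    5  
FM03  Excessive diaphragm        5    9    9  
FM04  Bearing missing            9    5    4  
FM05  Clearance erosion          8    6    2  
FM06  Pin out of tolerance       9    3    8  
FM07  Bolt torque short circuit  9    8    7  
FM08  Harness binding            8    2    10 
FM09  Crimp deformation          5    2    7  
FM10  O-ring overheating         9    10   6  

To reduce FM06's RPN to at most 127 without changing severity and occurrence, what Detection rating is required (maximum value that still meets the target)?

1

FM06: S=8, O=9, D=3 → current RPN = 216.
Fixed product = 72. Need 72 × D ≤ 127, so D ≤ 127/72 = 1.76.
Maximum integer Detection rating = 1 (gives RPN 72; D=2 would give 144 > 127).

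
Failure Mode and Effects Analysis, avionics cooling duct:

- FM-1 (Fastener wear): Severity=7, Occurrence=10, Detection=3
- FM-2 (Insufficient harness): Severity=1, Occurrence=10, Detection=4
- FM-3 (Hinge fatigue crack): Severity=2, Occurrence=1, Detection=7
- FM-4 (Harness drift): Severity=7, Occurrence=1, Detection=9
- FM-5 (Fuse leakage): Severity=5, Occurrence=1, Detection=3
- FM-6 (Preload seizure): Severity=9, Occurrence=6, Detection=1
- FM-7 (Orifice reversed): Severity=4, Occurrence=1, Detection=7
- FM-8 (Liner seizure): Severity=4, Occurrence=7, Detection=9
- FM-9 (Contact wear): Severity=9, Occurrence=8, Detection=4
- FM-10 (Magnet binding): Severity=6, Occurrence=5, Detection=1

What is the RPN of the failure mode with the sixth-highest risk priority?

RPN = Severity × Occurrence × Detection:
  FM-1: 7 × 10 × 3 = 210
  FM-2: 1 × 10 × 4 = 40
  FM-3: 2 × 1 × 7 = 14
  FM-4: 7 × 1 × 9 = 63
  FM-5: 5 × 1 × 3 = 15
  FM-6: 9 × 6 × 1 = 54
  FM-7: 4 × 1 × 7 = 28
  FM-8: 4 × 7 × 9 = 252
  FM-9: 9 × 8 × 4 = 288
  FM-10: 6 × 5 × 1 = 30
Sorted descending: 288, 252, 210, 63, 54, 40, 30, 28, 15, 14.
The sixth-highest RPN is 40 (FM-2).

40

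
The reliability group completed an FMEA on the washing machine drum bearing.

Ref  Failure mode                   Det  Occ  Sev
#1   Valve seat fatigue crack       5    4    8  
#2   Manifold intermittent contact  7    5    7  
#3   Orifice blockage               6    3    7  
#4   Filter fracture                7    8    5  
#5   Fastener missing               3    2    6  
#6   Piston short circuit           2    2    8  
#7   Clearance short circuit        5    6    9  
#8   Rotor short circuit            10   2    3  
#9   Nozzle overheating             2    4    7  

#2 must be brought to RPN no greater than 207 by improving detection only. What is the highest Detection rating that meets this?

#2: S=7, O=5, D=7 → current RPN = 245.
Fixed product = 35. Need 35 × D ≤ 207, so D ≤ 207/35 = 5.91.
Maximum integer Detection rating = 5 (gives RPN 175; D=6 would give 210 > 207).

5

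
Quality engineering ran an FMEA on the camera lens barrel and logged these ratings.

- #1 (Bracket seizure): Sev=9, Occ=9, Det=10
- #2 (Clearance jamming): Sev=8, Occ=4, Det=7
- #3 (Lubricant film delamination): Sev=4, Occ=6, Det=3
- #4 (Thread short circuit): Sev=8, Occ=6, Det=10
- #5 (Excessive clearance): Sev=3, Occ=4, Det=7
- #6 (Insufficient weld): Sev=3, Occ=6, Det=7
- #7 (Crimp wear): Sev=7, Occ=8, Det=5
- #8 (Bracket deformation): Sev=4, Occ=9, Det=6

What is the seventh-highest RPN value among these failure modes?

RPN = Severity × Occurrence × Detection:
  #1: 9 × 9 × 10 = 810
  #2: 8 × 4 × 7 = 224
  #3: 4 × 6 × 3 = 72
  #4: 8 × 6 × 10 = 480
  #5: 3 × 4 × 7 = 84
  #6: 3 × 6 × 7 = 126
  #7: 7 × 8 × 5 = 280
  #8: 4 × 9 × 6 = 216
Sorted descending: 810, 480, 280, 224, 216, 126, 84, 72.
The seventh-highest RPN is 84 (#5).

84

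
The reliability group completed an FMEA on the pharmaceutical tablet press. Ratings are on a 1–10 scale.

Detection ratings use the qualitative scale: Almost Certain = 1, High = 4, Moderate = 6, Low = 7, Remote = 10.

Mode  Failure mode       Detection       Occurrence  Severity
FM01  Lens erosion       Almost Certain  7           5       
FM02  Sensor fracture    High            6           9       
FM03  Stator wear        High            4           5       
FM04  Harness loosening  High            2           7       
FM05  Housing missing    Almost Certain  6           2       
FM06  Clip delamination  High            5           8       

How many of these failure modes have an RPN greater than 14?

RPN = Severity × Occurrence × Detection:
  FM01: 5 × 7 × 1 = 35
  FM02: 9 × 6 × 4 = 216
  FM03: 5 × 4 × 4 = 80
  FM04: 7 × 2 × 4 = 56
  FM05: 2 × 6 × 1 = 12
  FM06: 8 × 5 × 4 = 160
Modes with RPN > 14: FM01 (35), FM02 (216), FM03 (80), FM04 (56), FM06 (160) → 5.

5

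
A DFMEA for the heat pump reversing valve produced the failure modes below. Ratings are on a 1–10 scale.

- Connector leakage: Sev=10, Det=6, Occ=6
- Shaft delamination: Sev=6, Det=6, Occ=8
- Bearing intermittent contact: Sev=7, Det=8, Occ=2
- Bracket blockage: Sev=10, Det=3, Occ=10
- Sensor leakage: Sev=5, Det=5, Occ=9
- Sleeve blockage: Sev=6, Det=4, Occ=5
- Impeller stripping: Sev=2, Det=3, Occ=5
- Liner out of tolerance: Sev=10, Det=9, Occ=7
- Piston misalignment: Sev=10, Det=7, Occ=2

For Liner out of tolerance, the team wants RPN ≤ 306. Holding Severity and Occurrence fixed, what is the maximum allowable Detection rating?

Liner out of tolerance: S=10, O=7, D=9 → current RPN = 630.
Fixed product = 70. Need 70 × D ≤ 306, so D ≤ 306/70 = 4.37.
Maximum integer Detection rating = 4 (gives RPN 280; D=5 would give 350 > 306).

4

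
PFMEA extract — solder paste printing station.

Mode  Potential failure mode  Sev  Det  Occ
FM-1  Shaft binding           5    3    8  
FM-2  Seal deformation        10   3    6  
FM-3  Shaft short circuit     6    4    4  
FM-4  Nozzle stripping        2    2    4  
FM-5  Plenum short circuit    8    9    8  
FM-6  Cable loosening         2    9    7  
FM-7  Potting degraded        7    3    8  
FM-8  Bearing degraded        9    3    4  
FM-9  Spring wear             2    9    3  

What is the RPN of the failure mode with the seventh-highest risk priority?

96

RPN = Severity × Occurrence × Detection:
  FM-1: 5 × 8 × 3 = 120
  FM-2: 10 × 6 × 3 = 180
  FM-3: 6 × 4 × 4 = 96
  FM-4: 2 × 4 × 2 = 16
  FM-5: 8 × 8 × 9 = 576
  FM-6: 2 × 7 × 9 = 126
  FM-7: 7 × 8 × 3 = 168
  FM-8: 9 × 4 × 3 = 108
  FM-9: 2 × 3 × 9 = 54
Sorted descending: 576, 180, 168, 126, 120, 108, 96, 54, 16.
The seventh-highest RPN is 96 (FM-3).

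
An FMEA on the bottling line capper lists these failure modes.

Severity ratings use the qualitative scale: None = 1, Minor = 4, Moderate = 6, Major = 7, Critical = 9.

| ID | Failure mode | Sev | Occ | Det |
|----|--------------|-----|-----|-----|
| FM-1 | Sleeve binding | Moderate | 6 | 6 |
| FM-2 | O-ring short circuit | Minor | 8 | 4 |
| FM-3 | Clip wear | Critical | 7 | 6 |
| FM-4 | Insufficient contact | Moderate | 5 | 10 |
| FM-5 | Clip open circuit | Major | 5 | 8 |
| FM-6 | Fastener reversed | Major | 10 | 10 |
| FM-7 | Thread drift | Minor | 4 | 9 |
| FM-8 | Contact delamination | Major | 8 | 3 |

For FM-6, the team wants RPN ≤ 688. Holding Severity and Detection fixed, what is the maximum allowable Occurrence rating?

FM-6: S=7, O=10, D=10 → current RPN = 700.
Fixed product = 70. Need 70 × O ≤ 688, so O ≤ 688/70 = 9.83.
Maximum integer Occurrence rating = 9 (gives RPN 630; O=10 would give 700 > 688).

9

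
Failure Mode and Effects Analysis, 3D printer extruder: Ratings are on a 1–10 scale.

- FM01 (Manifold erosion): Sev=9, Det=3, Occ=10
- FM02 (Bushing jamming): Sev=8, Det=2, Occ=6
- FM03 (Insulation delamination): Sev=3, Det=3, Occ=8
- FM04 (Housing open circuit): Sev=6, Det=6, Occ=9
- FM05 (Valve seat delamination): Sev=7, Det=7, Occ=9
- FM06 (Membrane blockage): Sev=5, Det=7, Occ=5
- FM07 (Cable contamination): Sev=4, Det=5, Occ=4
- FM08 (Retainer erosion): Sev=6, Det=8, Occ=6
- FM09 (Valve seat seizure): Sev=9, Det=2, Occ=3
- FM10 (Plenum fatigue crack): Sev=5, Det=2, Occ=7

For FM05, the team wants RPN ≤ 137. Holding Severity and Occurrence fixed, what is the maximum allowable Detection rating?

2

FM05: S=7, O=9, D=7 → current RPN = 441.
Fixed product = 63. Need 63 × D ≤ 137, so D ≤ 137/63 = 2.17.
Maximum integer Detection rating = 2 (gives RPN 126; D=3 would give 189 > 137).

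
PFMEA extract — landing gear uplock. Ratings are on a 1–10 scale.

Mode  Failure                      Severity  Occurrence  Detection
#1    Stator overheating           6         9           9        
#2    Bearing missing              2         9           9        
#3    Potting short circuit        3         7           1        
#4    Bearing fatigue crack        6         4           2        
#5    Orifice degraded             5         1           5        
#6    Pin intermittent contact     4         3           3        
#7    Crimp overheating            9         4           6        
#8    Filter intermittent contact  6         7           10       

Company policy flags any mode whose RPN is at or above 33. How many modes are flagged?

6

RPN = Severity × Occurrence × Detection:
  #1: 6 × 9 × 9 = 486
  #2: 2 × 9 × 9 = 162
  #3: 3 × 7 × 1 = 21
  #4: 6 × 4 × 2 = 48
  #5: 5 × 1 × 5 = 25
  #6: 4 × 3 × 3 = 36
  #7: 9 × 4 × 6 = 216
  #8: 6 × 7 × 10 = 420
Modes with RPN ≥ 33: #1 (486), #2 (162), #4 (48), #6 (36), #7 (216), #8 (420) → 6.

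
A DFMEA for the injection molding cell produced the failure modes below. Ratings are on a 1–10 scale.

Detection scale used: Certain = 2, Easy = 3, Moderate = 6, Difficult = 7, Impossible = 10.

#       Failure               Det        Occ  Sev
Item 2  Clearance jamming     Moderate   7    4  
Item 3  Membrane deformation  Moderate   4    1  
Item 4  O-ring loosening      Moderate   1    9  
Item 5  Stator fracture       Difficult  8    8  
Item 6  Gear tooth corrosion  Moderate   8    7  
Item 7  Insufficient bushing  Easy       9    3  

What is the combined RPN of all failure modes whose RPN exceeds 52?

RPN = Severity × Occurrence × Detection:
  Item 2: 4 × 7 × 6 = 168
  Item 3: 1 × 4 × 6 = 24
  Item 4: 9 × 1 × 6 = 54
  Item 5: 8 × 8 × 7 = 448
  Item 6: 7 × 8 × 6 = 336
  Item 7: 3 × 9 × 3 = 81
RPN > 52: Item 2 (168), Item 4 (54), Item 5 (448), Item 6 (336), Item 7 (81).
Sum: 168 + 54 + 448 + 336 + 81 = 1087.

1087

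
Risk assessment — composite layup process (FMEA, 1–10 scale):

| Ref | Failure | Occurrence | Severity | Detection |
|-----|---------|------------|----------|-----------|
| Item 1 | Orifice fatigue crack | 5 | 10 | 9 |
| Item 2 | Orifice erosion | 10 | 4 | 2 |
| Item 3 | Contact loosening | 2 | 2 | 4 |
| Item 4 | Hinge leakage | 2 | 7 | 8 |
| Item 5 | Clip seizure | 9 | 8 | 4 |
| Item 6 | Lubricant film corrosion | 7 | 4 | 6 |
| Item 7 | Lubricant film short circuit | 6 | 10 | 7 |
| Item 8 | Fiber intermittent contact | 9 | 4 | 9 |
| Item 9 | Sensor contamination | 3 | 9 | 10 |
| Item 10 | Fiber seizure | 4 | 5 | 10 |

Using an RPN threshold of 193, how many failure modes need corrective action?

6

RPN = Severity × Occurrence × Detection:
  Item 1: 10 × 5 × 9 = 450
  Item 2: 4 × 10 × 2 = 80
  Item 3: 2 × 2 × 4 = 16
  Item 4: 7 × 2 × 8 = 112
  Item 5: 8 × 9 × 4 = 288
  Item 6: 4 × 7 × 6 = 168
  Item 7: 10 × 6 × 7 = 420
  Item 8: 4 × 9 × 9 = 324
  Item 9: 9 × 3 × 10 = 270
  Item 10: 5 × 4 × 10 = 200
Modes with RPN ≥ 193: Item 1 (450), Item 5 (288), Item 7 (420), Item 8 (324), Item 9 (270), Item 10 (200) → 6.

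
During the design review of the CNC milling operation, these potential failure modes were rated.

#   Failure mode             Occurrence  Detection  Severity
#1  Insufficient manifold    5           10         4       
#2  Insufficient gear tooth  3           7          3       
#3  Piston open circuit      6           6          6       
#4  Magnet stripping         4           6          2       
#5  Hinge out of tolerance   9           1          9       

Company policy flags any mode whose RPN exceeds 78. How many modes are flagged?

RPN = Severity × Occurrence × Detection:
  #1: 4 × 5 × 10 = 200
  #2: 3 × 3 × 7 = 63
  #3: 6 × 6 × 6 = 216
  #4: 2 × 4 × 6 = 48
  #5: 9 × 9 × 1 = 81
Modes with RPN > 78: #1 (200), #3 (216), #5 (81) → 3.

3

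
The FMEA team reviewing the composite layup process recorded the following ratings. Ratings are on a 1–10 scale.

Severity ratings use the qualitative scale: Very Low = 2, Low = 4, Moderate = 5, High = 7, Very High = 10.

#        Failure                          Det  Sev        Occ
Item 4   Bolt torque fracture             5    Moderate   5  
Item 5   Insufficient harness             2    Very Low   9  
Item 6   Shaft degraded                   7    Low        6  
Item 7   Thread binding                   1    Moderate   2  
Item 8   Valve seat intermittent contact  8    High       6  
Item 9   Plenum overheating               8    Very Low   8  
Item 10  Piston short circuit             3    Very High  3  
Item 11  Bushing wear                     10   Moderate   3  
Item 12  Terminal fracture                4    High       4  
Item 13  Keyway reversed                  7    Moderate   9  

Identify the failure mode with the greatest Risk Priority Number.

Item 8

RPN = Severity × Occurrence × Detection:
  Item 4: 5 × 5 × 5 = 125
  Item 5: 2 × 9 × 2 = 36
  Item 6: 4 × 6 × 7 = 168
  Item 7: 5 × 2 × 1 = 10
  Item 8: 7 × 6 × 8 = 336
  Item 9: 2 × 8 × 8 = 128
  Item 10: 10 × 3 × 3 = 90
  Item 11: 5 × 3 × 10 = 150
  Item 12: 7 × 4 × 4 = 112
  Item 13: 5 × 9 × 7 = 315
Highest RPN is 336 → Item 8.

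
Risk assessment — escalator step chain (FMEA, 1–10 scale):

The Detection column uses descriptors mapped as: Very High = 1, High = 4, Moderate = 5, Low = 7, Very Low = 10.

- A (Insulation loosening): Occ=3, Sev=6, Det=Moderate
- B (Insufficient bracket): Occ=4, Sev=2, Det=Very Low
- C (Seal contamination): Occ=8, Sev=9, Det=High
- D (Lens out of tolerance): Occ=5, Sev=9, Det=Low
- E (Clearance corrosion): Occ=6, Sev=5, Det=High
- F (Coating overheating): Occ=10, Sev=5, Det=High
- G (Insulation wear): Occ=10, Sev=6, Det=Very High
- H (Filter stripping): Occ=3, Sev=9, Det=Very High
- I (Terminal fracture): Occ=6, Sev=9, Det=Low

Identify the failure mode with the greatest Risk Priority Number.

RPN = Severity × Occurrence × Detection:
  A: 6 × 3 × 5 = 90
  B: 2 × 4 × 10 = 80
  C: 9 × 8 × 4 = 288
  D: 9 × 5 × 7 = 315
  E: 5 × 6 × 4 = 120
  F: 5 × 10 × 4 = 200
  G: 6 × 10 × 1 = 60
  H: 9 × 3 × 1 = 27
  I: 9 × 6 × 7 = 378
Highest RPN is 378 → I.

I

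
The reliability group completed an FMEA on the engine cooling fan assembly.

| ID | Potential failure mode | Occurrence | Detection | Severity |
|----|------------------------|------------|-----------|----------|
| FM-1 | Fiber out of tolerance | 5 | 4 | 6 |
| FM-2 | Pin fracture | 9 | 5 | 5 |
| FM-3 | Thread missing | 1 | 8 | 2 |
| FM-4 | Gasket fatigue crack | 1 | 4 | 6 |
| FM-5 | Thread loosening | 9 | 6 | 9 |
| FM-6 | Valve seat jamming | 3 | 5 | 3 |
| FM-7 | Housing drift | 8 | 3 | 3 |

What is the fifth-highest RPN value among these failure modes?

45

RPN = Severity × Occurrence × Detection:
  FM-1: 6 × 5 × 4 = 120
  FM-2: 5 × 9 × 5 = 225
  FM-3: 2 × 1 × 8 = 16
  FM-4: 6 × 1 × 4 = 24
  FM-5: 9 × 9 × 6 = 486
  FM-6: 3 × 3 × 5 = 45
  FM-7: 3 × 8 × 3 = 72
Sorted descending: 486, 225, 120, 72, 45, 24, 16.
The fifth-highest RPN is 45 (FM-6).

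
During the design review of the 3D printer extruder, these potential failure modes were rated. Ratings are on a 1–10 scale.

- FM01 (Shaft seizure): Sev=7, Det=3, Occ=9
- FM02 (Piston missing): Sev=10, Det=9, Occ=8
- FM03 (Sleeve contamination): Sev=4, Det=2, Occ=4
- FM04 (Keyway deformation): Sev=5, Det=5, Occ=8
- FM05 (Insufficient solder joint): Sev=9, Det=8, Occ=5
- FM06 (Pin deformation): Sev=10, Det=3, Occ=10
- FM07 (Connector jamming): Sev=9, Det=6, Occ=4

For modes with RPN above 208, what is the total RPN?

1596

RPN = Severity × Occurrence × Detection:
  FM01: 7 × 9 × 3 = 189
  FM02: 10 × 8 × 9 = 720
  FM03: 4 × 4 × 2 = 32
  FM04: 5 × 8 × 5 = 200
  FM05: 9 × 5 × 8 = 360
  FM06: 10 × 10 × 3 = 300
  FM07: 9 × 4 × 6 = 216
RPN > 208: FM02 (720), FM05 (360), FM06 (300), FM07 (216).
Sum: 720 + 360 + 300 + 216 = 1596.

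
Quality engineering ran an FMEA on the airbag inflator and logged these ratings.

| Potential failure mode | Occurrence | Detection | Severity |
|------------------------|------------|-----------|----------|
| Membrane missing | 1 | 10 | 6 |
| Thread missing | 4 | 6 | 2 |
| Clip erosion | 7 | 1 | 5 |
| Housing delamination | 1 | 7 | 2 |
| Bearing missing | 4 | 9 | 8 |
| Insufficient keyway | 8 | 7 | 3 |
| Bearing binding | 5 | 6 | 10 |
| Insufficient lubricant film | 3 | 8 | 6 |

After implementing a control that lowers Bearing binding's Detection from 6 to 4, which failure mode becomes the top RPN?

RPN = Severity × Occurrence × Detection:
  Membrane missing: 6 × 1 × 10 = 60
  Thread missing: 2 × 4 × 6 = 48
  Clip erosion: 5 × 7 × 1 = 35
  Housing delamination: 2 × 1 × 7 = 14
  Bearing missing: 8 × 4 × 9 = 288
  Insufficient keyway: 3 × 8 × 7 = 168
  Bearing binding: 10 × 5 × 6 = 300
  Insufficient lubricant film: 6 × 3 × 8 = 144
After action: Bearing binding → 10 × 5 × 4 = 200.
Revised RPNs: Bearing missing=288, Bearing binding=200, Insufficient keyway=168, Insufficient lubricant film=144, Membrane missing=60, Thread missing=48, Clip erosion=35, Housing delamination=14.
Highest is now Bearing missing (288).

Bearing missing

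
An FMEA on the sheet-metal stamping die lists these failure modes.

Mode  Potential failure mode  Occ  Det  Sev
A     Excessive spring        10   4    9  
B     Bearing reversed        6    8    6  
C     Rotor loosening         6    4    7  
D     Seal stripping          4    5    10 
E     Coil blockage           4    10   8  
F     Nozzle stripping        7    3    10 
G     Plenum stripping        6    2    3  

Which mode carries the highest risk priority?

RPN = Severity × Occurrence × Detection:
  A: 9 × 10 × 4 = 360
  B: 6 × 6 × 8 = 288
  C: 7 × 6 × 4 = 168
  D: 10 × 4 × 5 = 200
  E: 8 × 4 × 10 = 320
  F: 10 × 7 × 3 = 210
  G: 3 × 6 × 2 = 36
Highest RPN is 360 → A.

A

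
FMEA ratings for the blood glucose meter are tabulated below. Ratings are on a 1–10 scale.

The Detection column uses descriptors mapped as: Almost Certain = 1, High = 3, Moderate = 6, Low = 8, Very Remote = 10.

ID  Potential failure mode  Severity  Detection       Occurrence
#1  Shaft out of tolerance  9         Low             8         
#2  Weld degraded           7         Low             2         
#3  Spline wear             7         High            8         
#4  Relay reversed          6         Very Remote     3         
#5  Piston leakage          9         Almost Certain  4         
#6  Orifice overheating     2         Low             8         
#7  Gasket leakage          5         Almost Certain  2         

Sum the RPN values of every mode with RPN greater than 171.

756

RPN = Severity × Occurrence × Detection:
  #1: 9 × 8 × 8 = 576
  #2: 7 × 2 × 8 = 112
  #3: 7 × 8 × 3 = 168
  #4: 6 × 3 × 10 = 180
  #5: 9 × 4 × 1 = 36
  #6: 2 × 8 × 8 = 128
  #7: 5 × 2 × 1 = 10
RPN > 171: #1 (576), #4 (180).
Sum: 576 + 180 = 756.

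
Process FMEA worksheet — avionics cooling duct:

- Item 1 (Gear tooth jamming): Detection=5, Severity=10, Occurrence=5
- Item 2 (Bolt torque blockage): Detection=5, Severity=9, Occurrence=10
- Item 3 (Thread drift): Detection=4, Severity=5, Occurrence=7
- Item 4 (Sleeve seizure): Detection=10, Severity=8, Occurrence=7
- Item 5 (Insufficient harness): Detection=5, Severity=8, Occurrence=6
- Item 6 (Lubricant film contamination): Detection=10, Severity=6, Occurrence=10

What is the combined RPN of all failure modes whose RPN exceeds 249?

1860

RPN = Severity × Occurrence × Detection:
  Item 1: 10 × 5 × 5 = 250
  Item 2: 9 × 10 × 5 = 450
  Item 3: 5 × 7 × 4 = 140
  Item 4: 8 × 7 × 10 = 560
  Item 5: 8 × 6 × 5 = 240
  Item 6: 6 × 10 × 10 = 600
RPN > 249: Item 1 (250), Item 2 (450), Item 4 (560), Item 6 (600).
Sum: 250 + 450 + 560 + 600 = 1860.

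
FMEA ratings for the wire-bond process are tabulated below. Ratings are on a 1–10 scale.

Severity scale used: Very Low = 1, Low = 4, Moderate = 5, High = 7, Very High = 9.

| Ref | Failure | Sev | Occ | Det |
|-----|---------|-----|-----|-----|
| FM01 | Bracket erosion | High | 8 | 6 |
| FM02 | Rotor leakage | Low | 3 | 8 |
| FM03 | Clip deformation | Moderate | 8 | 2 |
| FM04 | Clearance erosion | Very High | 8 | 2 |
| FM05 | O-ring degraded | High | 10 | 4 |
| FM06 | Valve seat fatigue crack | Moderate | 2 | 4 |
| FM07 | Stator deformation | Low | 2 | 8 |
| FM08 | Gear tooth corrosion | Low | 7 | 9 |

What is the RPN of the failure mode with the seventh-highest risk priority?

RPN = Severity × Occurrence × Detection:
  FM01: 7 × 8 × 6 = 336
  FM02: 4 × 3 × 8 = 96
  FM03: 5 × 8 × 2 = 80
  FM04: 9 × 8 × 2 = 144
  FM05: 7 × 10 × 4 = 280
  FM06: 5 × 2 × 4 = 40
  FM07: 4 × 2 × 8 = 64
  FM08: 4 × 7 × 9 = 252
Sorted descending: 336, 280, 252, 144, 96, 80, 64, 40.
The seventh-highest RPN is 64 (FM07).

64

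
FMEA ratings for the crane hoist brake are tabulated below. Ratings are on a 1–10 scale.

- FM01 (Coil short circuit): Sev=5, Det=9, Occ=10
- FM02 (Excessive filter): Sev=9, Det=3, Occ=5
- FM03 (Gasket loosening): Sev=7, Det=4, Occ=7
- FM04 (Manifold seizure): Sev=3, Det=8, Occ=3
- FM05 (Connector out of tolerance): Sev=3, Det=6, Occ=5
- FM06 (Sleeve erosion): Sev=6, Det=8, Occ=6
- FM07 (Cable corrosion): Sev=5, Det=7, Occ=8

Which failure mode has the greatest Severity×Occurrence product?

FM01

Criticality = Severity × Occurrence:
  FM01: 5 × 10 = 50
  FM02: 9 × 5 = 45
  FM03: 7 × 7 = 49
  FM04: 3 × 3 = 9
  FM05: 3 × 5 = 15
  FM06: 6 × 6 = 36
  FM07: 5 × 8 = 40
Highest criticality is 50 → FM01.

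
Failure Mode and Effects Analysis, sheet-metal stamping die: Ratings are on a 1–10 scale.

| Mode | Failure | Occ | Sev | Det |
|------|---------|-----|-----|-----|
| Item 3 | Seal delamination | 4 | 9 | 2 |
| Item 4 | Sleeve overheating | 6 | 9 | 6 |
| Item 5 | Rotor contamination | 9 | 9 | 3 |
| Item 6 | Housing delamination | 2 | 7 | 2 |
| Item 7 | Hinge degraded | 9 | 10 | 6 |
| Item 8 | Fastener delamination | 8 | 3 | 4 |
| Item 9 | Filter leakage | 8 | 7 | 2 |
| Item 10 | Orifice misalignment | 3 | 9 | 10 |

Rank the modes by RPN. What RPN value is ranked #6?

RPN = Severity × Occurrence × Detection:
  Item 3: 9 × 4 × 2 = 72
  Item 4: 9 × 6 × 6 = 324
  Item 5: 9 × 9 × 3 = 243
  Item 6: 7 × 2 × 2 = 28
  Item 7: 10 × 9 × 6 = 540
  Item 8: 3 × 8 × 4 = 96
  Item 9: 7 × 8 × 2 = 112
  Item 10: 9 × 3 × 10 = 270
Sorted descending: 540, 324, 270, 243, 112, 96, 72, 28.
The sixth-highest RPN is 96 (Item 8).

96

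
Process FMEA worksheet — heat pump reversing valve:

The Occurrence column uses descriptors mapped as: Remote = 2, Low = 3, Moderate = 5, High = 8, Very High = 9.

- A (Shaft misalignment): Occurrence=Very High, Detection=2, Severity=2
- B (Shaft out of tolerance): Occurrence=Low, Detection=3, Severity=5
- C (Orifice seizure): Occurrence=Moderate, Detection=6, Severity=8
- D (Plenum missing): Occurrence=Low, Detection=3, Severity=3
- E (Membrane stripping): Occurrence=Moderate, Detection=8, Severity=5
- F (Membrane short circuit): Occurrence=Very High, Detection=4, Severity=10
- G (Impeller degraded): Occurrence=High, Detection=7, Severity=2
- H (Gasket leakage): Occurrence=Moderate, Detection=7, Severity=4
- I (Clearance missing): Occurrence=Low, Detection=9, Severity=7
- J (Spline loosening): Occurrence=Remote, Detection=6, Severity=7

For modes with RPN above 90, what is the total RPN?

RPN = Severity × Occurrence × Detection:
  A: 2 × 9 × 2 = 36
  B: 5 × 3 × 3 = 45
  C: 8 × 5 × 6 = 240
  D: 3 × 3 × 3 = 27
  E: 5 × 5 × 8 = 200
  F: 10 × 9 × 4 = 360
  G: 2 × 8 × 7 = 112
  H: 4 × 5 × 7 = 140
  I: 7 × 3 × 9 = 189
  J: 7 × 2 × 6 = 84
RPN > 90: C (240), E (200), F (360), G (112), H (140), I (189).
Sum: 240 + 200 + 360 + 112 + 140 + 189 = 1241.

1241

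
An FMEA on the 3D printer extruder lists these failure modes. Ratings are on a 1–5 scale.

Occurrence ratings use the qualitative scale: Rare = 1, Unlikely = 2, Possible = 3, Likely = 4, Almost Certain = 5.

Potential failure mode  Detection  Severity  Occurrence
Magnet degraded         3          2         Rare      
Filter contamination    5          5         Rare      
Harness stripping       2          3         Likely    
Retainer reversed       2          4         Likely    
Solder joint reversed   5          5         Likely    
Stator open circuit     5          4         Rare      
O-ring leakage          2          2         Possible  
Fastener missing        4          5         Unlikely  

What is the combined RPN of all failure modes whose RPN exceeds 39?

140

RPN = Severity × Occurrence × Detection:
  Magnet degraded: 2 × 1 × 3 = 6
  Filter contamination: 5 × 1 × 5 = 25
  Harness stripping: 3 × 4 × 2 = 24
  Retainer reversed: 4 × 4 × 2 = 32
  Solder joint reversed: 5 × 4 × 5 = 100
  Stator open circuit: 4 × 1 × 5 = 20
  O-ring leakage: 2 × 3 × 2 = 12
  Fastener missing: 5 × 2 × 4 = 40
RPN > 39: Solder joint reversed (100), Fastener missing (40).
Sum: 100 + 40 = 140.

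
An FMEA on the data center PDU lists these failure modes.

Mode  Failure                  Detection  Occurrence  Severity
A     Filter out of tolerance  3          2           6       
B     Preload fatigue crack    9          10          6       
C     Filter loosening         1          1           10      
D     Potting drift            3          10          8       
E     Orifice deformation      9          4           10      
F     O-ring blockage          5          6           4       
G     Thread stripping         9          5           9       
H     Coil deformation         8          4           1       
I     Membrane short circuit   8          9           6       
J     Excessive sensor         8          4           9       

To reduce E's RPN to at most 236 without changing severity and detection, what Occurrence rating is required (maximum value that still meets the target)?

2

E: S=10, O=4, D=9 → current RPN = 360.
Fixed product = 90. Need 90 × O ≤ 236, so O ≤ 236/90 = 2.62.
Maximum integer Occurrence rating = 2 (gives RPN 180; O=3 would give 270 > 236).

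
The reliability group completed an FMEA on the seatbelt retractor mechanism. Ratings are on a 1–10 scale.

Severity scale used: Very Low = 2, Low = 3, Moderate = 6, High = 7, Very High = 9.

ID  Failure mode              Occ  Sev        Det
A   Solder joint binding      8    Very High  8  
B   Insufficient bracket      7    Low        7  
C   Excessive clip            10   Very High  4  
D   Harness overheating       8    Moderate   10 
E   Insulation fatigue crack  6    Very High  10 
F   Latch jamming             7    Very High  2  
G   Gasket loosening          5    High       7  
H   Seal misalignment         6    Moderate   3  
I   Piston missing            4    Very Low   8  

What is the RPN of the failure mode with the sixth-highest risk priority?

RPN = Severity × Occurrence × Detection:
  A: 9 × 8 × 8 = 576
  B: 3 × 7 × 7 = 147
  C: 9 × 10 × 4 = 360
  D: 6 × 8 × 10 = 480
  E: 9 × 6 × 10 = 540
  F: 9 × 7 × 2 = 126
  G: 7 × 5 × 7 = 245
  H: 6 × 6 × 3 = 108
  I: 2 × 4 × 8 = 64
Sorted descending: 576, 540, 480, 360, 245, 147, 126, 108, 64.
The sixth-highest RPN is 147 (B).

147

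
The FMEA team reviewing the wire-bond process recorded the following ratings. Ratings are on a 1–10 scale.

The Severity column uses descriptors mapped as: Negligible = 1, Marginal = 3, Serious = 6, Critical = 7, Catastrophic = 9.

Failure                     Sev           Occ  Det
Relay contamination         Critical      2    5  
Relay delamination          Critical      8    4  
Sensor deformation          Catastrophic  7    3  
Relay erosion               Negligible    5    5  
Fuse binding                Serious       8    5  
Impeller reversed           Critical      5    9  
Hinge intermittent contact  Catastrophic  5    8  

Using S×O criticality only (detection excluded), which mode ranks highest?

Sensor deformation

Criticality = Severity × Occurrence:
  Relay contamination: 7 × 2 = 14
  Relay delamination: 7 × 8 = 56
  Sensor deformation: 9 × 7 = 63
  Relay erosion: 1 × 5 = 5
  Fuse binding: 6 × 8 = 48
  Impeller reversed: 7 × 5 = 35
  Hinge intermittent contact: 9 × 5 = 45
Highest criticality is 63 → Sensor deformation.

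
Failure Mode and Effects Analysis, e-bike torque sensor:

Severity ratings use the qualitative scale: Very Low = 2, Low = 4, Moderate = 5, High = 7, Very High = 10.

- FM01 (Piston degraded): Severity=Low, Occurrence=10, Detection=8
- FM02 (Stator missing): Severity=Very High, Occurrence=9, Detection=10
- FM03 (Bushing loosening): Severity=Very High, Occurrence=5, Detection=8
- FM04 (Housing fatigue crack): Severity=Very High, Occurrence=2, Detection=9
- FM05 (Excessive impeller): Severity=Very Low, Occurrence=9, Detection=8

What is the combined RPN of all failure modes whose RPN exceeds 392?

RPN = Severity × Occurrence × Detection:
  FM01: 4 × 10 × 8 = 320
  FM02: 10 × 9 × 10 = 900
  FM03: 10 × 5 × 8 = 400
  FM04: 10 × 2 × 9 = 180
  FM05: 2 × 9 × 8 = 144
RPN > 392: FM02 (900), FM03 (400).
Sum: 900 + 400 = 1300.

1300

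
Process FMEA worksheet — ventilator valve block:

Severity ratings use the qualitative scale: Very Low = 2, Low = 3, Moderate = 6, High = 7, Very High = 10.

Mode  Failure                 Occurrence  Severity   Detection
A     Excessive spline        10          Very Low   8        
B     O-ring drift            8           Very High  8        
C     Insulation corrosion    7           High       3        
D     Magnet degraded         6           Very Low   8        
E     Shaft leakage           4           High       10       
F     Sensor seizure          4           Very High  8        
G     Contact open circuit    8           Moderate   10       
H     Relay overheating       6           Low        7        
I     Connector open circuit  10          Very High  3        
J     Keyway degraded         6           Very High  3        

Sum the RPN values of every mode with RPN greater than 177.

RPN = Severity × Occurrence × Detection:
  A: 2 × 10 × 8 = 160
  B: 10 × 8 × 8 = 640
  C: 7 × 7 × 3 = 147
  D: 2 × 6 × 8 = 96
  E: 7 × 4 × 10 = 280
  F: 10 × 4 × 8 = 320
  G: 6 × 8 × 10 = 480
  H: 3 × 6 × 7 = 126
  I: 10 × 10 × 3 = 300
  J: 10 × 6 × 3 = 180
RPN > 177: B (640), E (280), F (320), G (480), I (300), J (180).
Sum: 640 + 280 + 320 + 480 + 300 + 180 = 2200.

2200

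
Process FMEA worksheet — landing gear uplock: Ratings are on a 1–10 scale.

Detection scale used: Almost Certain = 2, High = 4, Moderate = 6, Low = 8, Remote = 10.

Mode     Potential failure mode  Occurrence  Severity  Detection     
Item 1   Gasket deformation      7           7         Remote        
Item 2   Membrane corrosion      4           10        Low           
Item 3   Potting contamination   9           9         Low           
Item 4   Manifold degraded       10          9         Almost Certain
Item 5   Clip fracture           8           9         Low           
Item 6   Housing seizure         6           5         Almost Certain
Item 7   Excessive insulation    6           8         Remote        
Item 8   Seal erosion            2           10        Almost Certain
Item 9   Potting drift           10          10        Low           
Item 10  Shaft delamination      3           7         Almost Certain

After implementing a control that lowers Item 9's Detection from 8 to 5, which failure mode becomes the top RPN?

RPN = Severity × Occurrence × Detection:
  Item 1: 7 × 7 × 10 = 490
  Item 2: 10 × 4 × 8 = 320
  Item 3: 9 × 9 × 8 = 648
  Item 4: 9 × 10 × 2 = 180
  Item 5: 9 × 8 × 8 = 576
  Item 6: 5 × 6 × 2 = 60
  Item 7: 8 × 6 × 10 = 480
  Item 8: 10 × 2 × 2 = 40
  Item 9: 10 × 10 × 8 = 800
  Item 10: 7 × 3 × 2 = 42
After action: Item 9 → 10 × 10 × 5 = 500.
Revised RPNs: Item 3=648, Item 5=576, Item 9=500, Item 1=490, Item 7=480, Item 2=320, Item 4=180, Item 6=60, Item 10=42, Item 8=40.
Highest is now Item 3 (648).

Item 3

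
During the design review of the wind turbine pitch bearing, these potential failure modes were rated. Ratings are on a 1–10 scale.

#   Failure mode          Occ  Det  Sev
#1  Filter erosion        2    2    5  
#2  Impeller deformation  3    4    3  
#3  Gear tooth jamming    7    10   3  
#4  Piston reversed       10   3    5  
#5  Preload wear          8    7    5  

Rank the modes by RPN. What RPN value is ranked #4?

36

RPN = Severity × Occurrence × Detection:
  #1: 5 × 2 × 2 = 20
  #2: 3 × 3 × 4 = 36
  #3: 3 × 7 × 10 = 210
  #4: 5 × 10 × 3 = 150
  #5: 5 × 8 × 7 = 280
Sorted descending: 280, 210, 150, 36, 20.
The fourth-highest RPN is 36 (#2).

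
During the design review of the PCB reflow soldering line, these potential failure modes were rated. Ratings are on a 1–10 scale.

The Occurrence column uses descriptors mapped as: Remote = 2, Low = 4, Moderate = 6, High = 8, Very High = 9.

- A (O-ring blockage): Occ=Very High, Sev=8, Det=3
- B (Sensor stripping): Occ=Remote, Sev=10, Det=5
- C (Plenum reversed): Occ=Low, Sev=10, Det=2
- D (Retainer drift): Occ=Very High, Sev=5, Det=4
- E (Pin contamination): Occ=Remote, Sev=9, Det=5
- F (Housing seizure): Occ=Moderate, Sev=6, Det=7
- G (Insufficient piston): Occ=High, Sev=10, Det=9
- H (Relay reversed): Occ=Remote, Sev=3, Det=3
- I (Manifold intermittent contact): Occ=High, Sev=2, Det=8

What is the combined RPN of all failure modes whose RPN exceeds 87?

1686

RPN = Severity × Occurrence × Detection:
  A: 8 × 9 × 3 = 216
  B: 10 × 2 × 5 = 100
  C: 10 × 4 × 2 = 80
  D: 5 × 9 × 4 = 180
  E: 9 × 2 × 5 = 90
  F: 6 × 6 × 7 = 252
  G: 10 × 8 × 9 = 720
  H: 3 × 2 × 3 = 18
  I: 2 × 8 × 8 = 128
RPN > 87: A (216), B (100), D (180), E (90), F (252), G (720), I (128).
Sum: 216 + 100 + 180 + 90 + 252 + 720 + 128 = 1686.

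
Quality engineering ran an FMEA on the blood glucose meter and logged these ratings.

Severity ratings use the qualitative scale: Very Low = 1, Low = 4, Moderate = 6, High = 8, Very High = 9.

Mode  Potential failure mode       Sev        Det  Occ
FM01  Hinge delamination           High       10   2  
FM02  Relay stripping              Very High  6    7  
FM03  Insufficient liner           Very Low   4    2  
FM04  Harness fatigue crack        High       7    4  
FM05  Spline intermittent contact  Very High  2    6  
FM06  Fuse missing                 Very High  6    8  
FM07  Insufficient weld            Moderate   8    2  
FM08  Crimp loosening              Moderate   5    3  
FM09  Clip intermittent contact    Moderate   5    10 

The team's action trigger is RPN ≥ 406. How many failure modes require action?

RPN = Severity × Occurrence × Detection:
  FM01: 8 × 2 × 10 = 160
  FM02: 9 × 7 × 6 = 378
  FM03: 1 × 2 × 4 = 8
  FM04: 8 × 4 × 7 = 224
  FM05: 9 × 6 × 2 = 108
  FM06: 9 × 8 × 6 = 432
  FM07: 6 × 2 × 8 = 96
  FM08: 6 × 3 × 5 = 90
  FM09: 6 × 10 × 5 = 300
Modes with RPN ≥ 406: FM06 (432) → 1.

1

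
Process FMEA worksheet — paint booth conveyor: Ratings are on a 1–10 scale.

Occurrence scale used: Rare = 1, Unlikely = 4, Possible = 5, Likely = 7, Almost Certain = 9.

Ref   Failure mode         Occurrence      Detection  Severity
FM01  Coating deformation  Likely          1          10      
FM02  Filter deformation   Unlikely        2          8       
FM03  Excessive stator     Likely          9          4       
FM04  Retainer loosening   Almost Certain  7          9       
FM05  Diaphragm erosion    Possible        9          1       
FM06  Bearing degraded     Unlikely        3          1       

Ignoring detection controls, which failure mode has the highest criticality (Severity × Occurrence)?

FM04

Criticality = Severity × Occurrence:
  FM01: 10 × 7 = 70
  FM02: 8 × 4 = 32
  FM03: 4 × 7 = 28
  FM04: 9 × 9 = 81
  FM05: 1 × 5 = 5
  FM06: 1 × 4 = 4
Highest criticality is 81 → FM04.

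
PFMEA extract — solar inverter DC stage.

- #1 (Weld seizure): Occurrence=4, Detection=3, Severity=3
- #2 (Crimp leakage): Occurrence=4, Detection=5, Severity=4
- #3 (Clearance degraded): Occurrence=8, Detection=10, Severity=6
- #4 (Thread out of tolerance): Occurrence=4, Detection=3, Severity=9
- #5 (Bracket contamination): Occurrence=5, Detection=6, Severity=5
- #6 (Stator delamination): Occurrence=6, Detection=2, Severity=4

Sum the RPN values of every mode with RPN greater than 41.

RPN = Severity × Occurrence × Detection:
  #1: 3 × 4 × 3 = 36
  #2: 4 × 4 × 5 = 80
  #3: 6 × 8 × 10 = 480
  #4: 9 × 4 × 3 = 108
  #5: 5 × 5 × 6 = 150
  #6: 4 × 6 × 2 = 48
RPN > 41: #2 (80), #3 (480), #4 (108), #5 (150), #6 (48).
Sum: 80 + 480 + 108 + 150 + 48 = 866.

866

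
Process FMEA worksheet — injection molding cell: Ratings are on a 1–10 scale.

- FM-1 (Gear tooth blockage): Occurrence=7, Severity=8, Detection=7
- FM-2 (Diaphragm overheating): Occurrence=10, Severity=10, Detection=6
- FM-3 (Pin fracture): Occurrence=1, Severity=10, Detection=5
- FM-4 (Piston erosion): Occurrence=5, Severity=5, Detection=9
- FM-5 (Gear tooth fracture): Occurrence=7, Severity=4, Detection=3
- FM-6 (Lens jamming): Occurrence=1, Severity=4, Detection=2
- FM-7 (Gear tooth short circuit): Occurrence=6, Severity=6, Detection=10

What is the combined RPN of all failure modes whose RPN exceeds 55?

1661

RPN = Severity × Occurrence × Detection:
  FM-1: 8 × 7 × 7 = 392
  FM-2: 10 × 10 × 6 = 600
  FM-3: 10 × 1 × 5 = 50
  FM-4: 5 × 5 × 9 = 225
  FM-5: 4 × 7 × 3 = 84
  FM-6: 4 × 1 × 2 = 8
  FM-7: 6 × 6 × 10 = 360
RPN > 55: FM-1 (392), FM-2 (600), FM-4 (225), FM-5 (84), FM-7 (360).
Sum: 392 + 600 + 225 + 84 + 360 = 1661.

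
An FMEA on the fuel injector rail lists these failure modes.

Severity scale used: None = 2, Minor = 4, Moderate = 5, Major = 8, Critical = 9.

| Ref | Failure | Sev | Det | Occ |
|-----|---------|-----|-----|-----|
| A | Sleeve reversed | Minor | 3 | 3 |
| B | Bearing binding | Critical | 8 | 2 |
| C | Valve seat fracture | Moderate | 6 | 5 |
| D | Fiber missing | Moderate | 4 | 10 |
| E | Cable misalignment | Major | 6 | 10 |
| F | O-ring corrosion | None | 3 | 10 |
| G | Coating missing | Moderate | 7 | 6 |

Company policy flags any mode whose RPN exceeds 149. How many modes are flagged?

4

RPN = Severity × Occurrence × Detection:
  A: 4 × 3 × 3 = 36
  B: 9 × 2 × 8 = 144
  C: 5 × 5 × 6 = 150
  D: 5 × 10 × 4 = 200
  E: 8 × 10 × 6 = 480
  F: 2 × 10 × 3 = 60
  G: 5 × 6 × 7 = 210
Modes with RPN > 149: C (150), D (200), E (480), G (210) → 4.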